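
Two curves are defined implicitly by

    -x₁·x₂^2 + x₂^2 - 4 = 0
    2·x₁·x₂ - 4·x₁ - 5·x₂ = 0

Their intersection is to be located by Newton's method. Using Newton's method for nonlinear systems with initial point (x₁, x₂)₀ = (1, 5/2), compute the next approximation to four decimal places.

(0.3600, -1.5467)

At (1, 5/2): F = (-4.0000, -11.5000).
Jacobian J = [[-x₂^2, -2·x₁·x₂ + 2·x₂], [2·x₂ - 4, 2·x₁ - 5]].
At the point, J = [[-6.2500, 0.0000], [1.0000, -3.0000]] (det J = 18.7500).
Solving J·Δ = −F gives Δ = (-0.6400, -4.0467).
Then the next iterate is (x₁, x₂)₁ = (0.3600, -1.5467).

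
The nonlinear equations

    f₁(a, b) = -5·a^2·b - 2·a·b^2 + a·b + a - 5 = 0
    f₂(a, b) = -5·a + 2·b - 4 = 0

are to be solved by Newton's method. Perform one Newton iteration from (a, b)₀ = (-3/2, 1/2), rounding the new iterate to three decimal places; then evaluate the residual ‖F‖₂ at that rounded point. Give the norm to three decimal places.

4.830

At (-3/2, 1/2): F = (-12.125, 4.500).
Jacobian J = [[-10·a·b - 2·b^2 + b + 1, -5·a^2 - 4·a·b + a], [-5, 2]].
At the point, J = [[8.500, -9.750], [-5.000, 2.000]] (det J = -31.750).
Solving J·Δ = −F gives Δ = (0.618, -0.705).
Then the next iterate is (a, b)₁ = (-0.882, -0.205).
Re-evaluating at (-0.882, -0.205): F = (-4.82969, 0.000), so ‖F‖₂ = 4.830.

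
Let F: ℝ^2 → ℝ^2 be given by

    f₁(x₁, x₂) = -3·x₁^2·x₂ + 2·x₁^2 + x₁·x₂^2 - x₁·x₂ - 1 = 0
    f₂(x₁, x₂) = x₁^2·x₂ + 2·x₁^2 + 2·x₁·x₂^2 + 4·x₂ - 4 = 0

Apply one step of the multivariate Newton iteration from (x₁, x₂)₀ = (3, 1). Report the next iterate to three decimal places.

(1.358, 0.994)

At (3, 1): F = (-10.000, 33.000).
Jacobian J = [[-6·x₁·x₂ + 4·x₁ + x₂^2 - x₂, -3·x₁^2 + 2·x₁·x₂ - x₁], [2·x₁·x₂ + 4·x₁ + 2·x₂^2, x₁^2 + 4·x₁·x₂ + 4]].
At the point, J = [[-6.000, -24.000], [20.000, 25.000]] (det J = 330.000).
Solving J·Δ = −F gives Δ = (-1.642, -0.006).
Then the next iterate is (x₁, x₂)₁ = (1.358, 0.994).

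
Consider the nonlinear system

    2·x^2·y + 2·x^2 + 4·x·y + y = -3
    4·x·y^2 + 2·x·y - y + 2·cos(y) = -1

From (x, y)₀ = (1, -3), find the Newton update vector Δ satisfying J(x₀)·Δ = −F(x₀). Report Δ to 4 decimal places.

At (1, -3): F = (-16.0000, 32.020015).
Jacobian J = [[4·x·y + 4·x + 4·y, 2·x^2 + 4·x + 1], [4·y^2 + 2·y, 8·x·y + 2·x - 2·sin(y) - 1]].
At the point, J = [[-20.0000, 7.0000], [30.0000, -22.717760]] (det J = 244.355200).
Solving J·Δ = −F gives Δ = (-0.5703, 0.6564).

(-0.5703, 0.6564)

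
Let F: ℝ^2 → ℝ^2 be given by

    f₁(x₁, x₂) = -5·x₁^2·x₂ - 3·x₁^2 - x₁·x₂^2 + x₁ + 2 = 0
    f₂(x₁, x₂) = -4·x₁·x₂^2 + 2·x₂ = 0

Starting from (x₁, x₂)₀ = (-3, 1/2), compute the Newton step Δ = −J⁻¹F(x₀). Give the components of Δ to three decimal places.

At (-3, 1/2): F = (-49.750, 4.000).
Jacobian J = [[-10·x₁·x₂ - 6·x₁ - x₂^2 + 1, -5·x₁^2 - 2·x₁·x₂], [-4·x₂^2, -8·x₁·x₂ + 2]].
At the point, J = [[33.750, -42.000], [-1.000, 14.000]] (det J = 430.500).
Solving J·Δ = −F gives Δ = (1.228, -0.198).

(1.228, -0.198)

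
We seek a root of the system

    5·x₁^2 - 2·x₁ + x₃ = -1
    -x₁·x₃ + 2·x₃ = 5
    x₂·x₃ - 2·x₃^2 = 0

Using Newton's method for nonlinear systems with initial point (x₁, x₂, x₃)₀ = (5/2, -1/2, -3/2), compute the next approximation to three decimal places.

(1.837, -41.465, -11.990)

At (5/2, -1/2, -3/2): F = (25.750, -4.250, -3.750).
Jacobian J = [[10·x₁ - 2, 0, 1], [-x₃, 0, -x₁ + 2], [0, x₃, x₂ - 4·x₃]].
At the point, J = [[23.000, 0.000, 1.000], [1.500, 0.000, -0.500], [0.000, -1.500, 5.500]] (det J = -19.500).
Solving J·Δ = −F gives Δ = (-0.663, -40.965, -10.490).
Then the next iterate is (x₁, x₂, x₃)₁ = (1.837, -41.465, -11.990).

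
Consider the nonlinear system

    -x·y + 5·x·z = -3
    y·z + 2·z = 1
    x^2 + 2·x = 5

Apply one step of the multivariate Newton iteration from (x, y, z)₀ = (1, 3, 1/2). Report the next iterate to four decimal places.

At (1, 3, 1/2): F = (2.5000, 1.5000, -2.0000).
Jacobian J = [[-y + 5·z, -x, 5·x], [0, z, y + 2], [2·x + 2, 0, 0]].
At the point, J = [[-0.5000, -1.0000, 5.0000], [0.0000, 0.5000, 5.0000], [4.0000, 0.0000, 0.0000]] (det J = -30.0000).
Solving J·Δ = −F gives Δ = (0.5000, 0.5000, -0.3500).
Then the next iterate is (x, y, z)₁ = (1.5000, 3.5000, 0.1500).

(1.5000, 3.5000, 0.1500)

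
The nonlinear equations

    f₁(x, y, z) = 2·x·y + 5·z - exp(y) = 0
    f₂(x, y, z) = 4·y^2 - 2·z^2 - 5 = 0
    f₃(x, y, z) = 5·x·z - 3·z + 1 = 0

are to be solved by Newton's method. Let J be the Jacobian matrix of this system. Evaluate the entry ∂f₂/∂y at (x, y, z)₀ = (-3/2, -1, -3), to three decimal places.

-8.000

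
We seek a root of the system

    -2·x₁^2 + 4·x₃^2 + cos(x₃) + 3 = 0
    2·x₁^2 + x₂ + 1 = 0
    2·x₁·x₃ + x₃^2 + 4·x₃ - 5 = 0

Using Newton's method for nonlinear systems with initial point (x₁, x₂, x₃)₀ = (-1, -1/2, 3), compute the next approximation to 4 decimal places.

(-0.5547, -1.2190, 1.4161)

At (-1, -1/2, 3): F = (36.010008, 2.5000, 10.0000).
Jacobian J = [[-4·x₁, 0, 8·x₃ - sin(x₃)], [4·x₁, 1, 0], [2·x₃, 0, 2·x₁ + 2·x₃ + 4]].
At the point, J = [[4.0000, 0.0000, 23.858880], [-4.0000, 1.0000, 0.0000], [6.0000, 0.0000, 8.0000]] (det J = -111.153280).
Solving J·Δ = −F gives Δ = (0.4453, -0.7190, -1.5839).
Then the next iterate is (x₁, x₂, x₃)₁ = (-0.5547, -1.2190, 1.4161).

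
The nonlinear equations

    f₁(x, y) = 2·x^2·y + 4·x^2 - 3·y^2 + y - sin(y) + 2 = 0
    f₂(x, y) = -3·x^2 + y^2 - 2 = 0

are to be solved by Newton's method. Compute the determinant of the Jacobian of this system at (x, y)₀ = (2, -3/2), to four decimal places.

J = [[4·x·y + 8·x, 2·x^2 - 6·y - cos(y) + 1], [-6·x, 2·y]].
At the point, J = [[4.0000, 17.929263], [-12.0000, -3.0000]].
det J = 203.1512.

203.1512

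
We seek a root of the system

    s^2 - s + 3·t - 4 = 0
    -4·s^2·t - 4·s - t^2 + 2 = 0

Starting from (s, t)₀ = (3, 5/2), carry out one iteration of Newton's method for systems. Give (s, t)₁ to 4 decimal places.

At (3, 5/2): F = (9.5000, -106.2500).
Jacobian J = [[2·s - 1, 3], [-8·s·t - 4, -4·s^2 - 2·t]].
At the point, J = [[5.0000, 3.0000], [-64.0000, -41.0000]] (det J = -13.0000).
Solving J·Δ = −F gives Δ = (-5.4423, 5.9038).
Then the next iterate is (s, t)₁ = (-2.4423, 8.4038).

(-2.4423, 8.4038)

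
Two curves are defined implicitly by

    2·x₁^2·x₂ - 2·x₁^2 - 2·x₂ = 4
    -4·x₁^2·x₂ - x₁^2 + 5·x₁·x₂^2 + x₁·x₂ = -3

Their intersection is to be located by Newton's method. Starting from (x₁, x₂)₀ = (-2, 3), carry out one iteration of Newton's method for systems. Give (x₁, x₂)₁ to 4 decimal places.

At (-2, 3): F = (6.0000, -145.0000).
Jacobian J = [[4·x₁·x₂ - 4·x₁, 2·x₁^2 - 2], [-8·x₁·x₂ - 2·x₁ + 5·x₂^2 + x₂, -4·x₁^2 + 10·x₁·x₂ + x₁]].
At the point, J = [[-16.0000, 6.0000], [100.0000, -78.0000]] (det J = 648.0000).
Solving J·Δ = −F gives Δ = (-0.6204, -2.6543).
Then the next iterate is (x₁, x₂)₁ = (-2.6204, 0.3457).

(-2.6204, 0.3457)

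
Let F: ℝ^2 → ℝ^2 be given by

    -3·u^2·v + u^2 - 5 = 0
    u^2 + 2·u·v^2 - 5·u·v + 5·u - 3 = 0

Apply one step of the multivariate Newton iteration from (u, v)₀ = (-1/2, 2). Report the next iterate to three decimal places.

(0.531, 0.542)

At (-1/2, 2): F = (-6.250, -4.250).
Jacobian J = [[-6·u·v + 2·u, -3·u^2], [2·u + 2·v^2 - 5·v + 5, 4·u·v - 5·u]].
At the point, J = [[5.000, -0.750], [2.000, -1.500]] (det J = -6.000).
Solving J·Δ = −F gives Δ = (1.031, -1.458).
Then the next iterate is (u, v)₁ = (0.531, 0.542).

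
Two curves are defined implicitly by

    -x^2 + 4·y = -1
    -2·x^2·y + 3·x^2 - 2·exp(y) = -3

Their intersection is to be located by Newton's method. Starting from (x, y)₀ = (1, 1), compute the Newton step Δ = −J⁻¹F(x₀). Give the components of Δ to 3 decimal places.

(3.492, 0.746)

At (1, 1): F = (4.000, -1.43656).
Jacobian J = [[-2·x, 4], [-4·x·y + 6·x, -2·x^2 - 2·exp(y)]].
At the point, J = [[-2.000, 4.000], [2.000, -7.43656]] (det J = 6.87313).
Solving J·Δ = −F gives Δ = (3.492, 0.746).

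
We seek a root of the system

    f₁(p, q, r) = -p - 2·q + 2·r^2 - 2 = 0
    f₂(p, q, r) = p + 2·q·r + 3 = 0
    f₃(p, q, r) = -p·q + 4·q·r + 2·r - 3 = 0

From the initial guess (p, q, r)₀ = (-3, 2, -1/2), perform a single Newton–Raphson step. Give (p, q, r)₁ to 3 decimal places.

At (-3, 2, -1/2): F = (-2.500, -2.000, -2.000).
Jacobian J = [[-1, -2, 4·r], [1, 2·r, 2·q], [-q, -p + 4·r, 4·q + 2]].
At the point, J = [[-1.000, -2.000, -2.000], [1.000, -1.000, 4.000], [-2.000, 1.000, 10.000]] (det J = 52.000).
Solving J·Δ = −F gives Δ = (-0.365, -1.327, 0.260).
Then the next iterate is (p, q, r)₁ = (-3.365, 0.673, -0.240).

(-3.365, 0.673, -0.240)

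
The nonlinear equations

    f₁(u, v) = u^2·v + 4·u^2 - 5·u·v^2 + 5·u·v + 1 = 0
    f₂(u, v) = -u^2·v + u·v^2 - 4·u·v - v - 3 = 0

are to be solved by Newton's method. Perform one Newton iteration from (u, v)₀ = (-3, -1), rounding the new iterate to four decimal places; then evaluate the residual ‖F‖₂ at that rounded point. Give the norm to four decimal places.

22.3170

At (-3, -1): F = (58.0000, -8.0000).
Jacobian J = [[2·u·v + 8·u - 5·v^2 + 5·v, u^2 - 10·u·v + 5·u], [-2·u·v + v^2 - 4·v, -u^2 + 2·u·v - 4·u - 1]].
At the point, J = [[-28.0000, -36.0000], [-1.0000, 8.0000]] (det J = -260.0000).
Solving J·Δ = −F gives Δ = (0.6769, 1.0846).
Then the next iterate is (u, v)₁ = (-2.3231, 0.0846).
Re-evaluating at (-2.3231, 0.0846): F = (22.144206, -2.771658), so ‖F‖₂ = 22.3170.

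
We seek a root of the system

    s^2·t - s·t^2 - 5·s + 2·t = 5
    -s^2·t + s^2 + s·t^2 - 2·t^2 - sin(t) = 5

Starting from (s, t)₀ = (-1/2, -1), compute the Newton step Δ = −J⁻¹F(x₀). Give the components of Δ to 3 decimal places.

(-0.515, 1.341)

At (-1/2, -1): F = (-4.250, -6.15853).
Jacobian J = [[2·s·t - t^2 - 5, s^2 - 2·s·t + 2], [-2·s·t + 2·s + t^2, -s^2 + 2·s·t - 4·t - cos(t)]].
At the point, J = [[-5.000, 1.250], [-1.000, 4.20970]] (det J = -19.79849).
Solving J·Δ = −F gives Δ = (-0.515, 1.341).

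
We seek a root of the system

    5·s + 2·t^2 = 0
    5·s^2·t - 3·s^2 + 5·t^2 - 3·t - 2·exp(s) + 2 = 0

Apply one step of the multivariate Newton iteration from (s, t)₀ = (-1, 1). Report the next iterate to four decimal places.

(-0.2772, 0.8465)

At (-1, 1): F = (-3.0000, 5.264241).
Jacobian J = [[5, 4·t], [10·s·t - 6·s - 2·exp(s), 5·s^2 + 10·t - 3]].
At the point, J = [[5.0000, 4.0000], [-4.735759, 12.0000]] (det J = 78.943036).
Solving J·Δ = −F gives Δ = (0.7228, -0.1535).
Then the next iterate is (s, t)₁ = (-0.2772, 0.8465).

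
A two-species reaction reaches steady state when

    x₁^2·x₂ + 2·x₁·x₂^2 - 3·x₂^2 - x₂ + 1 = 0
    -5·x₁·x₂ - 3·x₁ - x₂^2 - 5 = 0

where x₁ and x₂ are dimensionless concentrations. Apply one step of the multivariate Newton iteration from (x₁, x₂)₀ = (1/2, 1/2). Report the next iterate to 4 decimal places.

(-0.7047, 0.1074)

At (1/2, 1/2): F = (0.1250, -8.0000).
Jacobian J = [[2·x₁·x₂ + 2·x₂^2, x₁^2 + 4·x₁·x₂ - 6·x₂ - 1], [-5·x₂ - 3, -5·x₁ - 2·x₂]].
At the point, J = [[1.0000, -2.7500], [-5.5000, -3.5000]] (det J = -18.6250).
Solving J·Δ = −F gives Δ = (-1.2047, -0.3926).
Then the next iterate is (x₁, x₂)₁ = (-0.7047, 0.1074).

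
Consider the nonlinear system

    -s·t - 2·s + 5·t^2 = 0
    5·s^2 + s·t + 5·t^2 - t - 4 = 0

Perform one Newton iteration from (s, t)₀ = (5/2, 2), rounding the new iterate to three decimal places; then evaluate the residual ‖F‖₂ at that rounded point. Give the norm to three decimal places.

At (5/2, 2): F = (10.000, 50.250).
Jacobian J = [[-t - 2, -s + 10·t], [10·s + t, s + 10·t - 1]].
At the point, J = [[-4.000, 17.500], [27.000, 21.500]] (det J = -558.500).
Solving J·Δ = −F gives Δ = (-1.190, -0.843).
Then the next iterate is (s, t)₁ = (1.310, 1.157).
Re-evaluating at (1.310, 1.157): F = (2.55757, 11.63242), so ‖F‖₂ = 11.910.

11.910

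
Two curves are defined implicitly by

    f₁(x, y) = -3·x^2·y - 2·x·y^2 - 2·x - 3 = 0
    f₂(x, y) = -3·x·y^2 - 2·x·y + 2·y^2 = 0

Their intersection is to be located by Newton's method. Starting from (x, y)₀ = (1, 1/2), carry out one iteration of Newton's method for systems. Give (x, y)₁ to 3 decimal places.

At (1, 1/2): F = (-7.000, -1.250).
Jacobian J = [[-6·x·y - 2·y^2 - 2, -3·x^2 - 4·x·y], [-3·y^2 - 2·y, -6·x·y - 2·x + 4·y]].
At the point, J = [[-5.500, -5.000], [-1.750, -3.000]] (det J = 7.750).
Solving J·Δ = −F gives Δ = (-1.903, 0.694).
Then the next iterate is (x, y)₁ = (-0.903, 1.194).

(-0.903, 1.194)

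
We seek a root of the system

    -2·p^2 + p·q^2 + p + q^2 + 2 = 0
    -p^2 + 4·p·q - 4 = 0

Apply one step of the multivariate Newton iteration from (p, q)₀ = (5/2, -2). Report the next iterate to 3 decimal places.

(0.933, -1.012)

At (5/2, -2): F = (6.000, -30.250).
Jacobian J = [[-4·p + q^2 + 1, 2·p·q + 2·q], [-2·p + 4·q, 4·p]].
At the point, J = [[-5.000, -14.000], [-13.000, 10.000]] (det J = -232.000).
Solving J·Δ = −F gives Δ = (-1.567, 0.988).
Then the next iterate is (p, q)₁ = (0.933, -1.012).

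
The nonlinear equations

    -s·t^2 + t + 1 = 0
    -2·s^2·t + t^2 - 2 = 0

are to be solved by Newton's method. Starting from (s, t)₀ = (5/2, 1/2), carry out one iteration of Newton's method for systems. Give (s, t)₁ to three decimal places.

(-2.270, 1.878)

At (5/2, 1/2): F = (0.875, -8.000).
Jacobian J = [[-t^2, -2·s·t + 1], [-4·s·t, -2·s^2 + 2·t]].
At the point, J = [[-0.250, -1.500], [-5.000, -11.500]] (det J = -4.625).
Solving J·Δ = −F gives Δ = (-4.770, 1.378).
Then the next iterate is (s, t)₁ = (-2.270, 1.878).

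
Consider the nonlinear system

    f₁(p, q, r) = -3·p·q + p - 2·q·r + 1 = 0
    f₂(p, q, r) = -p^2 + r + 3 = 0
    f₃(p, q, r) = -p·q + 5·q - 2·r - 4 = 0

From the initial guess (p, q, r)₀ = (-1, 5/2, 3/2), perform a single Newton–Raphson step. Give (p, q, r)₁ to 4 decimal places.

At (-1, 5/2, 3/2): F = (0.0000, 3.5000, 8.0000).
Jacobian J = [[-3·q + 1, -3·p - 2·r, -2·q], [-2·p, 0, 1], [-q, -p + 5, -2]].
At the point, J = [[-6.5000, 0.0000, -5.0000], [2.0000, 0.0000, 1.0000], [-2.5000, 6.0000, -2.0000]] (det J = -21.0000).
Solving J·Δ = −F gives Δ = (-5.0000, -1.2500, 6.5000).
Then the next iterate is (p, q, r)₁ = (-6.0000, 1.2500, 8.0000).

(-6.0000, 1.2500, 8.0000)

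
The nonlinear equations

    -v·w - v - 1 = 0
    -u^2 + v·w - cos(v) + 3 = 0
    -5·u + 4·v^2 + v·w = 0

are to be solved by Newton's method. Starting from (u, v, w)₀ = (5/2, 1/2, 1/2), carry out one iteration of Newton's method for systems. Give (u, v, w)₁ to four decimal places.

At (5/2, 1/2, 1/2): F = (-1.7500, -3.877583, -11.2500).
Jacobian J = [[0, -w - 1, -v], [-2·u, w + sin(v), v], [-5, 8·v + w, v]].
At the point, J = [[0.0000, -1.5000, -0.5000], [-5.0000, 0.979426, 0.5000], [-5.0000, 4.5000, 0.5000]] (det J = 8.801436).
Solving J·Δ = −F gives Δ = (-1.3435, 2.0941, -9.7823).
Then the next iterate is (u, v, w)₁ = (1.1565, 2.5941, -9.2823).

(1.1565, 2.5941, -9.2823)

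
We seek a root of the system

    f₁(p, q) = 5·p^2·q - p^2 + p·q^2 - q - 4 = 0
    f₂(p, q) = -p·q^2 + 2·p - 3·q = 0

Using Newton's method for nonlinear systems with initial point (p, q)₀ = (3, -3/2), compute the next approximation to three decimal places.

(1.010, -2.208)

At (3, -3/2): F = (-72.250, 3.750).
Jacobian J = [[10·p·q - 2·p + q^2, 5·p^2 + 2·p·q - 1], [-q^2 + 2, -2·p·q - 3]].
At the point, J = [[-48.750, 35.000], [-0.250, 6.000]] (det J = -283.750).
Solving J·Δ = −F gives Δ = (-1.990, -0.708).
Then the next iterate is (p, q)₁ = (1.010, -2.208).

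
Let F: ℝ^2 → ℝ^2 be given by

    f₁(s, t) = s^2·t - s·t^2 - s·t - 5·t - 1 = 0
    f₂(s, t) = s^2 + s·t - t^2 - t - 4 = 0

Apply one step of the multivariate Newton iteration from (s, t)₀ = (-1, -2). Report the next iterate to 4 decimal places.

At (-1, -2): F = (9.0000, -3.0000).
Jacobian J = [[2·s·t - t^2 - t, s^2 - 2·s·t - s - 5], [2·s + t, s - 2·t - 1]].
At the point, J = [[2.0000, -7.0000], [-4.0000, 2.0000]] (det J = -24.0000).
Solving J·Δ = −F gives Δ = (-0.1250, 1.2500).
Then the next iterate is (s, t)₁ = (-1.1250, -0.7500).

(-1.1250, -0.7500)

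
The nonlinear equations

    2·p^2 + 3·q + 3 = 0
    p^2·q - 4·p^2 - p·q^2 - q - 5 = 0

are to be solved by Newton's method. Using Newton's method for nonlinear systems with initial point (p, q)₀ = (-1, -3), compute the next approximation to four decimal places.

At (-1, -3): F = (-4.0000, 0.0000).
Jacobian J = [[4·p, 3], [2·p·q - 8·p - q^2, p^2 - 2·p·q - 1]].
At the point, J = [[-4.0000, 3.0000], [5.0000, -6.0000]] (det J = 9.0000).
Solving J·Δ = −F gives Δ = (-2.6667, -2.2222).
Then the next iterate is (p, q)₁ = (-3.6667, -5.2222).

(-3.6667, -5.2222)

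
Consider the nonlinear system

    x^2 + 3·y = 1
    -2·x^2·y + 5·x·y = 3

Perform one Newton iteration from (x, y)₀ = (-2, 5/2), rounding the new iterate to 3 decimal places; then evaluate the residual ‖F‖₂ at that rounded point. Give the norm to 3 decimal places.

155.211

At (-2, 5/2): F = (10.500, -48.000).
Jacobian J = [[2·x, 3], [-4·x·y + 5·y, -2·x^2 + 5·x]].
At the point, J = [[-4.000, 3.000], [32.500, -18.000]] (det J = -25.500).
Solving J·Δ = −F gives Δ = (-1.765, -5.853).
Then the next iterate is (x, y)₁ = (-3.765, -3.353).
Re-evaluating at (-3.765, -3.353): F = (3.11623, 155.17928), so ‖F‖₂ = 155.211.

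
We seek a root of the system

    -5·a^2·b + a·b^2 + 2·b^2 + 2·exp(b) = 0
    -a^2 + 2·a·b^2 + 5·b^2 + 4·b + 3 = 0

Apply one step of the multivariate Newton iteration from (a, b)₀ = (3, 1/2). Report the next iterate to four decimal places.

(2.2551, 0.3102)

At (3, 1/2): F = (-17.952557, -1.2500).
Jacobian J = [[-10·a·b + b^2, -5·a^2 + 2·a·b + 4·b + 2·exp(b)], [-2·a + 2·b^2, 4·a·b + 10·b + 4]].
At the point, J = [[-14.7500, -36.702557], [-5.5000, 15.0000]] (det J = -423.114066).
Solving J·Δ = −F gives Δ = (-0.7449, -0.1898).
Then the next iterate is (a, b)₁ = (2.2551, 0.3102).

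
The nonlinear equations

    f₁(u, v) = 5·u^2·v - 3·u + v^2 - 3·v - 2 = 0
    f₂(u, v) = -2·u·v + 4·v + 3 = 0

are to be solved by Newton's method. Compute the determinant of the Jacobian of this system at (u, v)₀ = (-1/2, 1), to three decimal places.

-39.500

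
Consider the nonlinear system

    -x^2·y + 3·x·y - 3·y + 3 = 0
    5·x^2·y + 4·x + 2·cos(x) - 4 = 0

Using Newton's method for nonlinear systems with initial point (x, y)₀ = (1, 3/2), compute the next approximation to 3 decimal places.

(0.352, 2.028)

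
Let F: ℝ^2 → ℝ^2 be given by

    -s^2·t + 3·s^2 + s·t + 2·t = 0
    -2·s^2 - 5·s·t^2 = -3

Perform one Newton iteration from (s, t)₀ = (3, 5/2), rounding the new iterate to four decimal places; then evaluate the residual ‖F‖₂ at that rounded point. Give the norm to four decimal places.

At (3, 5/2): F = (17.0000, -108.7500).
Jacobian J = [[-2·s·t + 6·s + t, -s^2 + s + 2], [-4·s - 5·t^2, -10·s·t]].
At the point, J = [[5.5000, -4.0000], [-43.2500, -75.0000]] (det J = -585.5000).
Solving J·Δ = −F gives Δ = (-2.9206, 0.2342).
Then the next iterate is (s, t)₁ = (0.0794, 2.7342).
Re-evaluating at (0.0794, 2.7342): F = (5.687171, 0.019479), so ‖F‖₂ = 5.6872.

5.6872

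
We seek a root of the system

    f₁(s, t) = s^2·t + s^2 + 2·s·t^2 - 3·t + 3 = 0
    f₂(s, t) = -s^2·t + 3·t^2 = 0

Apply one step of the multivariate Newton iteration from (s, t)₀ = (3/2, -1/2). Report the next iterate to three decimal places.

At (3/2, -1/2): F = (6.375, 1.875).
Jacobian J = [[2·s·t + 2·s + 2·t^2, s^2 + 4·s·t - 3], [-2·s·t, -s^2 + 6·t]].
At the point, J = [[2.000, -3.750], [1.500, -5.250]] (det J = -4.875).
Solving J·Δ = −F gives Δ = (-5.423, -1.192).
Then the next iterate is (s, t)₁ = (-3.923, -1.692).

(-3.923, -1.692)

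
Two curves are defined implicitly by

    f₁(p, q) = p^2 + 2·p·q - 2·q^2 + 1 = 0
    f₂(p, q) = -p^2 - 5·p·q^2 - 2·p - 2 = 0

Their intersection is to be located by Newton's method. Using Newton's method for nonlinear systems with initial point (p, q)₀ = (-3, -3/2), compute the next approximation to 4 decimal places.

(-1.3889, -1.1207)

At (-3, -3/2): F = (14.5000, 28.7500).
Jacobian J = [[2·p + 2·q, 2·p - 4·q], [-2·p - 5·q^2 - 2, -10·p·q]].
At the point, J = [[-9.0000, 0.0000], [-7.2500, -45.0000]] (det J = 405.0000).
Solving J·Δ = −F gives Δ = (1.6111, 0.3793).
Then the next iterate is (p, q)₁ = (-1.3889, -1.1207).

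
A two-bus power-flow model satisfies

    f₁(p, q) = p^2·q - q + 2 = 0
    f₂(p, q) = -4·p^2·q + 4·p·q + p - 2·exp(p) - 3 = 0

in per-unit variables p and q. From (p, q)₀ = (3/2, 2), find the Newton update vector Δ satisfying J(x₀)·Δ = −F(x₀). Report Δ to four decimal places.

(-0.5922, -0.7575)

At (3/2, 2): F = (4.5000, -16.463378).
Jacobian J = [[2·p·q, p^2 - 1], [-8·p·q + 4·q - 2·exp(p) + 1, -4·p^2 + 4·p]].
At the point, J = [[6.0000, 1.2500], [-23.963378, -3.0000]] (det J = 11.954223).
Solving J·Δ = −F gives Δ = (-0.5922, -0.7575).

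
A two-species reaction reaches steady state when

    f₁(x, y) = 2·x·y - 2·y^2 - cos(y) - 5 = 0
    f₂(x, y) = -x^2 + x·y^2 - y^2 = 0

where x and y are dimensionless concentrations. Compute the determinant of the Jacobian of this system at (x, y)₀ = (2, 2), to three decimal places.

16.000

J = [[2·y, 2·x - 4·y + sin(y)], [-2·x + y^2, 2·x·y - 2·y]].
At the point, J = [[4.000, -3.09070], [0.000, 4.000]].
det J = 16.000.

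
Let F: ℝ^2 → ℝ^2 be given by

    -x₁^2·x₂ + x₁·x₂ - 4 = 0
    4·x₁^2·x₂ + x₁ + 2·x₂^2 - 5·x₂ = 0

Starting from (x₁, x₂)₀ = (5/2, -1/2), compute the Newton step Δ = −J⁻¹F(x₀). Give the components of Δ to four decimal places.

(28.6667, 14.7222)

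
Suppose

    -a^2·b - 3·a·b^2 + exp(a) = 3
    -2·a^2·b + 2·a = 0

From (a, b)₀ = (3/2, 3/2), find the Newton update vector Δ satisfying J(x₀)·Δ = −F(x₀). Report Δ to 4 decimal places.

(-0.0624, -0.7362)

At (3/2, 3/2): F = (-12.018311, -3.7500).
Jacobian J = [[-2·a·b - 3·b^2 + exp(a), -a^2 - 6·a·b], [-4·a·b + 2, -2·a^2]].
At the point, J = [[-6.768311, -15.7500], [-7.0000, -4.5000]] (det J = -79.792601).
Solving J·Δ = −F gives Δ = (-0.0624, -0.7362).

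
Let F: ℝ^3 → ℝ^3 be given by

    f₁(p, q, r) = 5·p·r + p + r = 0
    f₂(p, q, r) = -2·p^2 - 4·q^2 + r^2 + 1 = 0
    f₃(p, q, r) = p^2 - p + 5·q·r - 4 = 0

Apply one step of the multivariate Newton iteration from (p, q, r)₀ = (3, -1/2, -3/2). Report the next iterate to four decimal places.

(1.3440, -1.0506, -0.8602)

At (3, -1/2, -3/2): F = (-21.0000, -15.7500, 5.7500).
Jacobian J = [[5·r + 1, 0, 5·p + 1], [-4·p, -8·q, 2·r], [2·p - 1, 5·r, 5·q]].
At the point, J = [[-6.5000, 0.0000, 16.0000], [-12.0000, 4.0000, -3.0000], [5.0000, -7.5000, -2.5000]] (det J = 1331.2500).
Solving J·Δ = −F gives Δ = (-1.6560, -0.5506, 0.6398).
Then the next iterate is (p, q, r)₁ = (1.3440, -1.0506, -0.8602).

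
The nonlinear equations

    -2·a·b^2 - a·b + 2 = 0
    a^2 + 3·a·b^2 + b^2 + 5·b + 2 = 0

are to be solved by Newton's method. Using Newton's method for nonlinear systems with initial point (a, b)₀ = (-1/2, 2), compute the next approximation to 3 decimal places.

At (-1/2, 2): F = (7.000, 10.250).
Jacobian J = [[-2·b^2 - b, -4·a·b - a], [2·a + 3·b^2, 6·a·b + 2·b + 5]].
At the point, J = [[-10.000, 4.500], [11.000, 3.000]] (det J = -79.500).
Solving J·Δ = −F gives Δ = (-0.316, -2.258).
Then the next iterate is (a, b)₁ = (-0.816, -0.258).

(-0.816, -0.258)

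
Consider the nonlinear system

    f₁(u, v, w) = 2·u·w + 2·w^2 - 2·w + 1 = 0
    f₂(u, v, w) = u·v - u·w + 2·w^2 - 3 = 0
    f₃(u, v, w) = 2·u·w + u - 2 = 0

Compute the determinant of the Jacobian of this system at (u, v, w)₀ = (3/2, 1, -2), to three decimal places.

-49.500

J = [[2·w, 0, 2·u + 4·w - 2], [v - w, u, -u + 4·w], [2·w + 1, 0, 2·u]].
At the point, J = [[-4.000, 0.000, -7.000], [3.000, 1.500, -9.500], [-3.000, 0.000, 3.000]].
det J = -49.500.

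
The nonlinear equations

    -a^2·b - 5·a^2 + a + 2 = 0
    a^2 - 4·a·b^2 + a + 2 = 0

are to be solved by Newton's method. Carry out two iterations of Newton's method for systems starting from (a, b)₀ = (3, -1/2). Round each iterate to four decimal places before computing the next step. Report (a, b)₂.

At (3, -1/2): F = (-35.5000, 11.0000).
Jacobian J = [[-2·a·b - 10·a + 1, -a^2], [2·a - 4·b^2 + 1, -8·a·b]].
At the point, J = [[-26.0000, -9.0000], [6.0000, 12.0000]] (det J = -258.0000).
Solving J·Δ = −F gives Δ = (-1.2674, -0.2829).
Then the next iterate is (a, b)₁ = (1.7326, -0.7829).
Round to (1.7326, -0.7829) and repeat: F = (-8.926724, 2.486636), J = [[-13.613095, -3.001903], [2.013470, 10.851620]].
Δ = (-0.6310, -0.1121), so (a, b)₂ = (1.1016, -0.8950).

(1.1016, -0.8950)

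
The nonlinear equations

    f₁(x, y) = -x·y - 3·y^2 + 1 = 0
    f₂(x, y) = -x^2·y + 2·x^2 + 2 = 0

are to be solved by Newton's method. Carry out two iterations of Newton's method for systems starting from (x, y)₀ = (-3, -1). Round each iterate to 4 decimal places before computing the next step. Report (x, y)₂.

(-0.5774, -0.5182)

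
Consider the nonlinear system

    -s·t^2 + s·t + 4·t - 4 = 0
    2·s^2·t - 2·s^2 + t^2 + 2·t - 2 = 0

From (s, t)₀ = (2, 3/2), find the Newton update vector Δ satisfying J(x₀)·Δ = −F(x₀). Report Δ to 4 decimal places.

(0.6667, -0.7628)

At (2, 3/2): F = (0.5000, 7.2500).
Jacobian J = [[-t^2 + t, -2·s·t + s + 4], [4·s·t - 4·s, 2·s^2 + 2·t + 2]].
At the point, J = [[-0.7500, 0.0000], [4.0000, 13.0000]] (det J = -9.7500).
Solving J·Δ = −F gives Δ = (0.6667, -0.7628).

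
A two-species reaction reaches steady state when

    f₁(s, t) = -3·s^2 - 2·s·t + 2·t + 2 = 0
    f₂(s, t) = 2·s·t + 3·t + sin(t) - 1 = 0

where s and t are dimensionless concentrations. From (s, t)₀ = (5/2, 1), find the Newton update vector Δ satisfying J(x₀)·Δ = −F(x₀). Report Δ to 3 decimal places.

At (5/2, 1): F = (-19.750, 7.84147).
Jacobian J = [[-6·s - 2·t, -2·s + 2], [2·t, 2·s + cos(t) + 3]].
At the point, J = [[-17.000, -3.000], [2.000, 8.54030]] (det J = -139.18514).
Solving J·Δ = −F gives Δ = (-1.043, -0.674).

(-1.043, -0.674)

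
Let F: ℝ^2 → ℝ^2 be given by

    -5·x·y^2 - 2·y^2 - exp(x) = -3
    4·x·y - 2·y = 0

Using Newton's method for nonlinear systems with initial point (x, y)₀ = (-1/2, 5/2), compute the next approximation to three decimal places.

At (-1/2, 5/2): F = (5.51847, -10.000).
Jacobian J = [[-5·y^2 - exp(x), -10·x·y - 4·y], [4·y, 4·x - 2]].
At the point, J = [[-31.85653, 2.500], [10.000, -4.000]] (det J = 102.42612).
Solving J·Δ = −F gives Δ = (-0.029, -2.571).
Then the next iterate is (x, y)₁ = (-0.529, -0.071).

(-0.529, -0.071)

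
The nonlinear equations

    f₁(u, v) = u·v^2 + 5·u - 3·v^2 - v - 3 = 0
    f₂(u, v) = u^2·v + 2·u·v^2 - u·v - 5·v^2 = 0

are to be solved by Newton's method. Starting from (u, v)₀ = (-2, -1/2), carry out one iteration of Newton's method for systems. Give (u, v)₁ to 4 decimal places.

(0.7753, -0.7051)

At (-2, -1/2): F = (-13.7500, -5.2500).
Jacobian J = [[v^2 + 5, 2·u·v - 6·v - 1], [2·u·v + 2·v^2 - v, u^2 + 4·u·v - u - 10·v]].
At the point, J = [[5.2500, 4.0000], [3.0000, 15.0000]] (det J = 66.7500).
Solving J·Δ = −F gives Δ = (2.7753, -0.2051).
Then the next iterate is (u, v)₁ = (0.7753, -0.7051).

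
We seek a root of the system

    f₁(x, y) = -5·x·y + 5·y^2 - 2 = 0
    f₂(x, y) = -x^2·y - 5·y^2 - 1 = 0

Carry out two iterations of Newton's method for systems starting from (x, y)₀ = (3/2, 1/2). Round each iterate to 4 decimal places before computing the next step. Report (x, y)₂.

(-1.9404, -0.1331)

At (3/2, 1/2): F = (-4.5000, -3.3750).
Jacobian J = [[-5·y, -5·x + 10·y], [-2·x·y, -x^2 - 10·y]].
At the point, J = [[-2.5000, -2.5000], [-1.5000, -7.2500]] (det J = 14.3750).
Solving J·Δ = −F gives Δ = (-1.6826, -0.1174).
Then the next iterate is (x, y)₁ = (-0.1826, 0.3826).
Round to (-0.1826, 0.3826) and repeat: F = (-0.918772, -1.744671), J = [[-1.9130, 4.7390], [0.139726, -3.859343]].
Δ = (-1.7578, -0.5157), so (x, y)₂ = (-1.9404, -0.1331).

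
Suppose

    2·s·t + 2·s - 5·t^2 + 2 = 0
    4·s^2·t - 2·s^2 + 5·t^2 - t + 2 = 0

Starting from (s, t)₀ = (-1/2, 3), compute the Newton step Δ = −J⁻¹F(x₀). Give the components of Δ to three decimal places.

At (-1/2, 3): F = (-47.000, 46.500).
Jacobian J = [[2·t + 2, 2·s - 10·t], [8·s·t - 4·s, 4·s^2 + 10·t - 1]].
At the point, J = [[8.000, -31.000], [-10.000, 30.000]] (det J = -70.000).
Solving J·Δ = −F gives Δ = (0.450, -1.400).

(0.450, -1.400)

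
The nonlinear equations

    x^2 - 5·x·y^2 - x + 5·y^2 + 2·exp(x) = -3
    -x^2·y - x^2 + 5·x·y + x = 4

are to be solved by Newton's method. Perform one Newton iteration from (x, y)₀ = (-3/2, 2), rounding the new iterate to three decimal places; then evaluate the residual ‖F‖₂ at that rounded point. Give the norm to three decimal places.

At (-3/2, 2): F = (57.19626, -27.250).
Jacobian J = [[2·x - 5·y^2 + 2·exp(x) - 1, -10·x·y + 10·y], [-2·x·y - 2·x + 5·y + 1, -x^2 + 5·x]].
At the point, J = [[-23.55374, 50.000], [20.000, -9.750]] (det J = -770.35104).
Solving J·Δ = −F gives Δ = (1.045, -0.652).
Then the next iterate is (x, y)₁ = (-0.455, 1.348).
Re-evaluating at (-0.455, 1.348): F = (18.15035, -8.00779), so ‖F‖₂ = 19.838.

19.838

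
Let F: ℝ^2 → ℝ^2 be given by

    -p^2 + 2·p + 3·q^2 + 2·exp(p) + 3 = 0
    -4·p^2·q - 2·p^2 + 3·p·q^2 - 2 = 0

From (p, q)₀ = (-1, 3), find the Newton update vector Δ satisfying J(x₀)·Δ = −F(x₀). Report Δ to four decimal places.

At (-1, 3): F = (27.735759, -43.0000).
Jacobian J = [[-2·p + 2·exp(p) + 2, 6·q], [-8·p·q - 4·p + 3·q^2, -4·p^2 + 6·p·q]].
At the point, J = [[4.735759, 18.0000], [55.0000, -22.0000]] (det J = -1094.186695).
Solving J·Δ = −F gives Δ = (0.1497, -1.5803).

(0.1497, -1.5803)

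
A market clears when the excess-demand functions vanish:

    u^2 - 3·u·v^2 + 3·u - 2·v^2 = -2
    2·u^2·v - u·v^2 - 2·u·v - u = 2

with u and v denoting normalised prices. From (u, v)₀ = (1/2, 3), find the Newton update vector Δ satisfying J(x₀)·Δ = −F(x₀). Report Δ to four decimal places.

(-0.6284, -0.6332)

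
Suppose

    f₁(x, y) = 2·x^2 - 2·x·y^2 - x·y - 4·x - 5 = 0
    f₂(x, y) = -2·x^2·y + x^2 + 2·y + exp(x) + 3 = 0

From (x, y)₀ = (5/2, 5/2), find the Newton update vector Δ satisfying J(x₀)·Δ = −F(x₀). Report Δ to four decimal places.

(2.3864, -2.2356)

At (5/2, 5/2): F = (-40.0000, -4.817506).
Jacobian J = [[4·x - 2·y^2 - y - 4, -4·x·y - x], [-4·x·y + 2·x + exp(x), -2·x^2 + 2]].
At the point, J = [[-9.0000, -27.5000], [-7.817506, -10.5000]] (det J = -120.481416).
Solving J·Δ = −F gives Δ = (2.3864, -2.2356).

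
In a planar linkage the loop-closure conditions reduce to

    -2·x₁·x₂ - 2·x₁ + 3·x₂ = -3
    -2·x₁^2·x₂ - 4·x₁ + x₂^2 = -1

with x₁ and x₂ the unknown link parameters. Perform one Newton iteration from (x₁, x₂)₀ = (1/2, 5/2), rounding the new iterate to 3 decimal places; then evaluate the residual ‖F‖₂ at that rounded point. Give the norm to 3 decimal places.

At (1/2, 5/2): F = (7.000, 4.000).
Jacobian J = [[-2·x₂ - 2, -2·x₁ + 3], [-4·x₁·x₂ - 4, -2·x₁^2 + 2·x₂]].
At the point, J = [[-7.000, 2.000], [-9.000, 4.500]] (det J = -13.500).
Solving J·Δ = −F gives Δ = (1.741, 2.593).
Then the next iterate is (x₁, x₂)₁ = (2.241, 5.093).
Re-evaluating at (2.241, 5.093): F = (-9.02983, -33.18027), so ‖F‖₂ = 34.387.

34.387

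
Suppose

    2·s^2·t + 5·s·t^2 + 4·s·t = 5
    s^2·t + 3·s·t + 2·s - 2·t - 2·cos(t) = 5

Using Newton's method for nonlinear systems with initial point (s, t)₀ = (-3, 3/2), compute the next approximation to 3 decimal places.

(-8.655, 0.846)

At (-3, 3/2): F = (-29.750, -14.14147).
Jacobian J = [[4·s·t + 5·t^2 + 4·t, 2·s^2 + 10·s·t + 4·s], [2·s·t + 3·t + 2, s^2 + 3·s + 2·sin(t) - 2]].
At the point, J = [[-0.750, -39.000], [-2.500, -0.00501]] (det J = -97.49624).
Solving J·Δ = −F gives Δ = (-5.655, -0.654).
Then the next iterate is (s, t)₁ = (-8.655, 0.846).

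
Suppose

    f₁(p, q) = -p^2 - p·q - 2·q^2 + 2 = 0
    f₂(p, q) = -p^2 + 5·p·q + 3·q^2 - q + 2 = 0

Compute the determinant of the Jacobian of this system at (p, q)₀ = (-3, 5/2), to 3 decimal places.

126.000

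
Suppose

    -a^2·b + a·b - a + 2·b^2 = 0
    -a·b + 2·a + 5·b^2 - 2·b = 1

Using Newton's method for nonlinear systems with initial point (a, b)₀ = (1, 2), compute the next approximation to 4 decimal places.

(0.9804, 1.1176)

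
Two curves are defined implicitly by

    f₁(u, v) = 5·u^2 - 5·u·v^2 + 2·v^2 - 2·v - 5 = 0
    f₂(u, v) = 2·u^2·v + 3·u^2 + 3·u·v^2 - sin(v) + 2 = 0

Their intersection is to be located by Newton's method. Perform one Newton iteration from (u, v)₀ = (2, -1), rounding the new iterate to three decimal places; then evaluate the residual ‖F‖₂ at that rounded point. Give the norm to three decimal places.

At (2, -1): F = (9.000, 12.84147).
Jacobian J = [[10·u - 5·v^2, -10·u·v + 4·v - 2], [4·u·v + 6·u + 3·v^2, 2·u^2 + 6·u·v - cos(v)]].
At the point, J = [[15.000, 14.000], [7.000, -4.54030]] (det J = -166.10453).
Solving J·Δ = −F gives Δ = (-1.328, 0.780).
Then the next iterate is (u, v)₁ = (0.672, -0.220).
Re-evaluating at (0.672, -0.220): F = (-2.36790, 3.47186), so ‖F‖₂ = 4.202.

4.202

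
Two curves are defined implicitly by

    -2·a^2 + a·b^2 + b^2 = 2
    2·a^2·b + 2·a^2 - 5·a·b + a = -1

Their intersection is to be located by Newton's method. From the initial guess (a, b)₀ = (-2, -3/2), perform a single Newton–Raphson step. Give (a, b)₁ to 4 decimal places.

(-0.9082, -1.1471)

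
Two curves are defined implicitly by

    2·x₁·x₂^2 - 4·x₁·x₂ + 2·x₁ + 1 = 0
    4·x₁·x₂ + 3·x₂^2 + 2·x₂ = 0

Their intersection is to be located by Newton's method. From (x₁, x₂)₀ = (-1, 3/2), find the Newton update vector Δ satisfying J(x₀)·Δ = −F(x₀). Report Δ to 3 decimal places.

(-0.710, 0.073)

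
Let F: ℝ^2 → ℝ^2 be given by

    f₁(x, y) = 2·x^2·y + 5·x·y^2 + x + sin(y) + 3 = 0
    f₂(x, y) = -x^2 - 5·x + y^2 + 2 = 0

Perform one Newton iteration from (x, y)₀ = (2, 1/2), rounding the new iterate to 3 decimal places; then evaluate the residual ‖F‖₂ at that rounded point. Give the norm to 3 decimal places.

At (2, 1/2): F = (11.97943, -11.750).
Jacobian J = [[4·x·y + 5·y^2 + 1, 2·x^2 + 10·x·y + cos(y)], [-2·x - 5, 2·y]].
At the point, J = [[6.250, 18.87758], [-9.000, 1.000]] (det J = 176.14824).
Solving J·Δ = −F gives Δ = (-1.327, -0.195).
Then the next iterate is (x, y)₁ = (0.673, 0.305).
Re-evaluating at (0.673, 0.305): F = (4.56261, -1.72490), so ‖F‖₂ = 4.878.

4.878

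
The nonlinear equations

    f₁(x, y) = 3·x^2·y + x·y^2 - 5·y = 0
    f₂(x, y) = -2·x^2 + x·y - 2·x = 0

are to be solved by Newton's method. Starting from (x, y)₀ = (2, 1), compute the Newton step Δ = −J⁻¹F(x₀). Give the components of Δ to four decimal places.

(-1.0240, 0.3920)

At (2, 1): F = (9.0000, -10.0000).
Jacobian J = [[6·x·y + y^2, 3·x^2 + 2·x·y - 5], [-4·x + y - 2, x]].
At the point, J = [[13.0000, 11.0000], [-9.0000, 2.0000]] (det J = 125.0000).
Solving J·Δ = −F gives Δ = (-1.0240, 0.3920).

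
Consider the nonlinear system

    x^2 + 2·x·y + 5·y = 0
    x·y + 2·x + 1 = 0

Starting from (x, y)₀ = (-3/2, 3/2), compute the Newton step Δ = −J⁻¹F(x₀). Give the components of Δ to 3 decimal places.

At (-3/2, 3/2): F = (5.250, -4.250).
Jacobian J = [[2·x + 2·y, 2·x + 5], [y + 2, x]].
At the point, J = [[0.000, 2.000], [3.500, -1.500]] (det J = -7.000).
Solving J·Δ = −F gives Δ = (0.089, -2.625).

(0.089, -2.625)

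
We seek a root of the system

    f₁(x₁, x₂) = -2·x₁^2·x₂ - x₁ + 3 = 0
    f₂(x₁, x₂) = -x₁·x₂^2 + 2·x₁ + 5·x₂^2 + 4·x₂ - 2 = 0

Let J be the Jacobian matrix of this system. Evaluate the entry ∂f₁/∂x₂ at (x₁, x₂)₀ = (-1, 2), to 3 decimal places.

-2.000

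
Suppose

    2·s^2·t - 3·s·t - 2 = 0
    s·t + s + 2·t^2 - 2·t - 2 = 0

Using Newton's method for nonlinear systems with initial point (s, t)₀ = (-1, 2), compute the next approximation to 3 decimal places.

(-0.471, 1.882)

At (-1, 2): F = (8.000, -1.000).
Jacobian J = [[4·s·t - 3·t, 2·s^2 - 3·s], [t + 1, s + 4·t - 2]].
At the point, J = [[-14.000, 5.000], [3.000, 5.000]] (det J = -85.000).
Solving J·Δ = −F gives Δ = (0.529, -0.118).
Then the next iterate is (s, t)₁ = (-0.471, 1.882).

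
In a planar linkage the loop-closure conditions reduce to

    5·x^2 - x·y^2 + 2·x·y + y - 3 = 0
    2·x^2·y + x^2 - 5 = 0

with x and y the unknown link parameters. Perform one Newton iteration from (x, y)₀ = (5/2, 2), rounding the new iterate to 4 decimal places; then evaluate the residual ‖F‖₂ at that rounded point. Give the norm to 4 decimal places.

At (5/2, 2): F = (30.2500, 26.2500).
Jacobian J = [[10·x - y^2 + 2·y, -2·x·y + 2·x + 1], [4·x·y + 2·x, 2·x^2]].
At the point, J = [[25.0000, -4.0000], [25.0000, 12.5000]] (det J = 412.5000).
Solving J·Δ = −F gives Δ = (-1.1712, 0.2424).
Then the next iterate is (x, y)₁ = (1.3288, 2.2424).
Re-evaluating at (1.3288, 2.2424): F = (7.348668, 4.684563), so ‖F‖₂ = 8.7148.

8.7148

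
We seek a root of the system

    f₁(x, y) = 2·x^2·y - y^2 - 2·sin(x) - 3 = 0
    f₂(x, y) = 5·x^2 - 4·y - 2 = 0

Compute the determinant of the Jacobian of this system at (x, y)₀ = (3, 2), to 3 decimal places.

J = [[4·x·y - 2·cos(x), 2·x^2 - 2·y], [10·x, -4]].
At the point, J = [[25.97998, 14.000], [30.000, -4.000]].
det J = -523.920.

-523.920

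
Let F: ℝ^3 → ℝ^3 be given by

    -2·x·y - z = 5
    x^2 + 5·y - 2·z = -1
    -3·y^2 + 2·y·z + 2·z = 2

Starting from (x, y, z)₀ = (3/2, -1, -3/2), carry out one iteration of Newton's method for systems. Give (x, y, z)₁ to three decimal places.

(22.083, 0.667, 34.167)

At (3/2, -1, -3/2): F = (-0.500, 1.250, -5.000).
Jacobian J = [[-2·y, -2·x, -1], [2·x, 5, -2], [0, -6·y + 2·z, 2·y + 2]].
At the point, J = [[2.000, -3.000, -1.000], [3.000, 5.000, -2.000], [0.000, 3.000, 0.000]] (det J = 3.000).
Solving J·Δ = −F gives Δ = (20.583, 1.667, 35.667).
Then the next iterate is (x, y, z)₁ = (22.083, 0.667, 34.167).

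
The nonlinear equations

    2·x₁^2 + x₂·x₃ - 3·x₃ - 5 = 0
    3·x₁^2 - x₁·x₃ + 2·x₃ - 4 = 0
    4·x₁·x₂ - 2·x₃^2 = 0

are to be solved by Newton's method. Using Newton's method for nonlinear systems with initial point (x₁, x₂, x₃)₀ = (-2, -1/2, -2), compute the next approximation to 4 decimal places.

(-1.4824, 0.1647, -0.7059)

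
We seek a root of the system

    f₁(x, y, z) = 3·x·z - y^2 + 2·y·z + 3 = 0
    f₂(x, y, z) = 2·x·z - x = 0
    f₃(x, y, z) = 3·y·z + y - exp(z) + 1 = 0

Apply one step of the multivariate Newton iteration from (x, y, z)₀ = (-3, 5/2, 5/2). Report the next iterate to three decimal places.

At (-3, 5/2, 5/2): F = (-13.250, -12.000, 10.06751).
Jacobian J = [[3·z, -2·y + 2·z, 3·x + 2·y], [2·z - 1, 0, 2·x], [0, 3·z + 1, 3·y - exp(z)]].
At the point, J = [[7.500, 0.000, -4.000], [4.000, 0.000, -6.000], [0.000, 8.500, -4.68249]] (det J = 246.500).
Solving J·Δ = −F gives Δ = (1.086, -1.887, -1.276).
Then the next iterate is (x, y, z)₁ = (-1.914, 0.613, 1.224).

(-1.914, 0.613, 1.224)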